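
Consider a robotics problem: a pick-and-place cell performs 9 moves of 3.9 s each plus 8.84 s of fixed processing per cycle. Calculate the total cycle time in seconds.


T = 9*3.9 + 8.84 = 43.9400

43.9400 s


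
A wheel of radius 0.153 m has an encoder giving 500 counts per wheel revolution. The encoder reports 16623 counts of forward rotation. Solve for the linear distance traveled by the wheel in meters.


revs = 16623/500 = 33.246000
d = revs * 2*pi*r = 33.246000 * 2*pi*0.153 = 31.9603

31.9603 m


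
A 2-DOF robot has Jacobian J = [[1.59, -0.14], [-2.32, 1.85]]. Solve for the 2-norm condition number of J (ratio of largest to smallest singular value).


JJ^T eigenvalues: trace(JJ^T) = 11.3526, det(JJ^T) = det(J)^2 = 6.84711889
s_max^2 = (11.3526 + sqrt(101.49305120))/2 = 10.71348799
s_min^2 = (11.3526 - sqrt(101.49305120))/2 = 0.63911201
kappa = s_max/s_min = sqrt(10.71348799/0.63911201) = 4.0943

4.0943


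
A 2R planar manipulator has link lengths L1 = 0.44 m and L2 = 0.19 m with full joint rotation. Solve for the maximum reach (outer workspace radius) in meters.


r_max = L1 + L2 = 0.44 + 0.19 = 0.6300

0.6300 m


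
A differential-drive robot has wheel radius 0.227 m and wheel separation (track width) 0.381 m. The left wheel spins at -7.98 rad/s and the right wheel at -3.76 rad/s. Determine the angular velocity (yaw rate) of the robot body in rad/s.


omega = r*(wR - wL)/L = 0.227*(-3.76 - (-7.98))/0.381 = 2.5143

2.5143 rad/s


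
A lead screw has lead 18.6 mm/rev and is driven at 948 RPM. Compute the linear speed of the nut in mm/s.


v = lead * (RPM/60) = 18.6*948/60 = 293.8800

293.8800 mm/s


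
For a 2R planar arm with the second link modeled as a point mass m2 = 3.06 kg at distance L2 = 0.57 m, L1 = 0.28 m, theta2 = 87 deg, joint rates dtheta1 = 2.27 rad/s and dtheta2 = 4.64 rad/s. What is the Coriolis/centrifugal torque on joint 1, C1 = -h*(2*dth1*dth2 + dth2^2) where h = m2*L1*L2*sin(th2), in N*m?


h = m2*L1*L2*sin(th2) = 3.06*0.28*0.57*sin(87 deg) = 0.487707
C1 = -h*(2*2.27*4.64 + 4.64^2) = -0.487707*42.5952 = -20.7740

-20.7740 N*m


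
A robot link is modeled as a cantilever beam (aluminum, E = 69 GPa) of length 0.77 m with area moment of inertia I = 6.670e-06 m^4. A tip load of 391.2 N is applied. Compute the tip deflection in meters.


delta = F*L^3/(3*E*I) = 391.2*0.77^3/(3*6.900e+10*6.670e-06)
      = 178.5957096/1380690 = 1.2935e-04

1.2935e-04 m


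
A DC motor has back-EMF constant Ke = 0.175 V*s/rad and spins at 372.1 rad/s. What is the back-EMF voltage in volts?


V_emf = Ke * omega = 0.175*372.1 = 65.1175

65.1175 V


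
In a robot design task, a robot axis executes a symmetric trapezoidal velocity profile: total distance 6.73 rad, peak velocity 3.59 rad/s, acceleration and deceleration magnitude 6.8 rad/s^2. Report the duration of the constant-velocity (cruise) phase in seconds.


t_acc = v/a = 0.527941 s, d_acc = v^2/(2a) = 0.947654 rad each
d_cruise = 6.73 - 2*0.947654 = 4.834692 rad
t_cruise = d_cruise/v = 4.834692/3.59 = 1.3467

1.3467 s


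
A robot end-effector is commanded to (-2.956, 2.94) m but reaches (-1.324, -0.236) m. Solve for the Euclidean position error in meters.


dx = -1.324 - (-2.956) = 1.6320, dy = -0.236 - (2.94) = -3.1760
err = sqrt(2.663424 + 10.086976) = 3.5708

3.5708 m


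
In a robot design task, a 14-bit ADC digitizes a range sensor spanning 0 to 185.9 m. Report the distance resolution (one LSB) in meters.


res = range / 2^n = 185.9/2^14 = 185.9/16384 = 0.0113

0.0113 m


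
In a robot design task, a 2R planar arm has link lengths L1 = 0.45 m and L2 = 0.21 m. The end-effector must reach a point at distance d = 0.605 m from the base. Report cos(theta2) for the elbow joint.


cos(th2) = (d^2 - L1^2 - L2^2)/(2*L1*L2) = (0.605^2 - 0.45^2 - 0.21^2)/(2*0.45*0.21) = 0.6319

0.6319


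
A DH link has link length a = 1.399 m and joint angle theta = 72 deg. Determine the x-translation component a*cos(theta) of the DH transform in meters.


a*cos(theta) = 1.399*cos(72 deg) = 0.4323

0.4323 m


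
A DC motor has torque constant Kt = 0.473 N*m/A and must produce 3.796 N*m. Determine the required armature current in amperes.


I = tau / Kt = 3.796/0.473 = 8.0254

8.0254 A


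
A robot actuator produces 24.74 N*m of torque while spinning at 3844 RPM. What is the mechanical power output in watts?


omega = 3844 * 2*pi/60 = 402.542739 rad/s
P = tau * omega = 24.74 * 402.542739 = 9958.9074

9958.9074 W


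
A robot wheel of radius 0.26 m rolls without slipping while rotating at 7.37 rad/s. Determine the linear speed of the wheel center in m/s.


v = omega * r = 7.37 * 0.26 = 1.9162

1.9162 m/s


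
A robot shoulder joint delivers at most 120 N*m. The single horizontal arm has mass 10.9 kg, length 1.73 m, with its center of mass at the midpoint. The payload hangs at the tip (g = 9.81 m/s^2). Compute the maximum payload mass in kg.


tau_arm = m_arm*g*(L/2) = 10.9*9.81*1.73/2 = 92.4936 N*m
tau_payload = tau_max - tau_arm = 120 - 92.4936 = 27.5064
m_payload = tau_payload / (g*L) = 27.5064 / (9.81*1.73) = 1.6208

1.6208 kg


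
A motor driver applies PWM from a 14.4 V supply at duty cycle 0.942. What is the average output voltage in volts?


V_avg = V_supply * D = 14.4*0.942 = 13.5648

13.5648 V


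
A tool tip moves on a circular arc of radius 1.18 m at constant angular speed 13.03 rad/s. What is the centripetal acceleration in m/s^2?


a_c = omega^2 * r = 13.03^2 * 1.18 = 200.3415

200.3415 m/s^2


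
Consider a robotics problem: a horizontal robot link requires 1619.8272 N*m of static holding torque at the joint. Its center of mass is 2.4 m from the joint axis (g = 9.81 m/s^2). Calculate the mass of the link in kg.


m = tau / (g*L) = 1619.8272 / (9.81 * 2.4) = 68.8000

68.8000 kg


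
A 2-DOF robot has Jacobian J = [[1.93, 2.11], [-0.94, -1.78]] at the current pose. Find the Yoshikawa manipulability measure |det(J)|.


det(J) = 1.93*-1.78 - (2.11)*(-0.94) = -1.4520
|det(J)| = 1.4520

1.4520


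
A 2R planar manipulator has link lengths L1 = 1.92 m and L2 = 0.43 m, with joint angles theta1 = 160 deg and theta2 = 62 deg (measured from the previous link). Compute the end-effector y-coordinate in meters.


y = L1*sin(th1) + L2*sin(th1+th2) = 1.92*sin(160 deg) + 0.43*sin(222 deg) = 0.3690

0.3690 m


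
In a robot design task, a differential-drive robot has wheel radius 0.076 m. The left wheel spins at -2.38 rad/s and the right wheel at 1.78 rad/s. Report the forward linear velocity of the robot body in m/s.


v = r*(wR + wL)/2 = 0.076*(1.78 + -2.38)/2 = -0.0228

-0.0228 m/s


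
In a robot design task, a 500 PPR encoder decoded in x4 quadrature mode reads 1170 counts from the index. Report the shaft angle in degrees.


angle = counts * 360 / (PPR*4) = 1170 * 360 / 2000 = 210.6000

210.6000 degrees


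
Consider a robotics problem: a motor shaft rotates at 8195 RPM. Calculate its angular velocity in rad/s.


omega = 8195 * 2*pi/60 = 858.1784

858.1784 rad/s


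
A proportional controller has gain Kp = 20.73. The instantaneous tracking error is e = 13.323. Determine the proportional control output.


u_P = Kp * e = 20.73 * 13.323 = 276.1858

276.1858


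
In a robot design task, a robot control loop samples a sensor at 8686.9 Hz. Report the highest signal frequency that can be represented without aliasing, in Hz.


f_max = f_s/2 = 8686.9/2 = 4343.4500

4343.4500 Hz


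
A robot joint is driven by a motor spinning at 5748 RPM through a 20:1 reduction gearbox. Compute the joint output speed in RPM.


omega_joint = omega_motor / N = 5748 / 20 = 287.4000

287.4000 RPM


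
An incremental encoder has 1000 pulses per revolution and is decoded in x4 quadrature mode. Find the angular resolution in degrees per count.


resolution = 360 / (PPR * 4) = 360 / 4000 = 0.0900

0.0900 degrees


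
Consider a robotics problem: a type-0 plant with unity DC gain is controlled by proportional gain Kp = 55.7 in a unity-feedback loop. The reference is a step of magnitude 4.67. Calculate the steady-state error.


e_ss = R/(1 + Kp) = 4.67/(1 + 55.7) = 4.67/56.7000 = 0.0824

0.0824


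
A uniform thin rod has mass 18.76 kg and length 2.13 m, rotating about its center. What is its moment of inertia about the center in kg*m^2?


I = (1/12)*m*L^2 = (1/12)*18.76*2.13^2 = 7.0927

7.0927 kg*m^2


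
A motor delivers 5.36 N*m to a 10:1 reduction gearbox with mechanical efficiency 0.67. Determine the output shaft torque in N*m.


tau_out = tau_in * N * eta = 5.36 * 10 * 0.67 = 35.9120

35.9120 N*m


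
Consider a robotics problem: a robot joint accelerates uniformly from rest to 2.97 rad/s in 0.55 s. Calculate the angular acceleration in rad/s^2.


alpha = delta_omega / t = 2.97 / 0.55 = 5.4000

5.4000 rad/s^2


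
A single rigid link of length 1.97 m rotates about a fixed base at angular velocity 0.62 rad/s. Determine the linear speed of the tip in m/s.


v = L*omega = 1.97 * 0.62 = 1.2214

1.2214 m/s


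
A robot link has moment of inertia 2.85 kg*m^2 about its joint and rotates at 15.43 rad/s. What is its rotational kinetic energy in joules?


KE = (1/2)*I*omega^2 = 0.5*2.85*15.43^2 = 339.2710

339.2710 J


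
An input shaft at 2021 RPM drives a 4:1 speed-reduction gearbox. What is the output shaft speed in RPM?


omega_out = omega_in / N = 2021 / 4 = 505.2500

505.2500 RPM


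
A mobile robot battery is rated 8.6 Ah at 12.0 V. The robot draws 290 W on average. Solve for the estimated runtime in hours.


E = 8.6*12.0 = 103.2000 Wh
t = E/P = 103.2000/290 = 0.3559

0.3559 hours


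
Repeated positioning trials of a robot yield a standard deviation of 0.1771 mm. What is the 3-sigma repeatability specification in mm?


repeatability = 3*sigma = 3*0.1771 = 0.5313

0.5313 mm


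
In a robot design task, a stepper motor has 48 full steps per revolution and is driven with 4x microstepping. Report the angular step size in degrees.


step = 360/(48*4) = 360/192 = 1.8750

1.8750 degrees


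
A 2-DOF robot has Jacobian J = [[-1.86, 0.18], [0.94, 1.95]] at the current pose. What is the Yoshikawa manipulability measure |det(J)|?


det(J) = -1.86*1.95 - (0.18)*(0.94) = -3.7962
|det(J)| = 3.7962

3.7962


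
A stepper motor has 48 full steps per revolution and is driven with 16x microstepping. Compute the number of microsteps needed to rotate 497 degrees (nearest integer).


step_size = 360/(48*16) = 360/768 = 0.468750 deg
n = 497/(360/768) = 497*768/360 = 1060.2667 -> 1060

1060 steps


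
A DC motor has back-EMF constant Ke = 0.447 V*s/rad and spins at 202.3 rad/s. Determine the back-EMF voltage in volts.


V_emf = Ke * omega = 0.447*202.3 = 90.4281

90.4281 V


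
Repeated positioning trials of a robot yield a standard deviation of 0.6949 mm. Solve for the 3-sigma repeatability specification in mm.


repeatability = 3*sigma = 3*0.6949 = 2.0847

2.0847 mm


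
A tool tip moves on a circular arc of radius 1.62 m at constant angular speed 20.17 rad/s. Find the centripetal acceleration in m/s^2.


a_c = omega^2 * r = 20.17^2 * 1.62 = 659.0628

659.0628 m/s^2


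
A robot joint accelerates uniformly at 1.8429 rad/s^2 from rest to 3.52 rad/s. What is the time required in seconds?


t = delta_omega / alpha = 3.52 / 1.8429 = 1.9100

1.9100 s


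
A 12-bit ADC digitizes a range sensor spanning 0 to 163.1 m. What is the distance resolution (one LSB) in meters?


res = range / 2^n = 163.1/2^12 = 163.1/4096 = 0.0398

0.0398 m


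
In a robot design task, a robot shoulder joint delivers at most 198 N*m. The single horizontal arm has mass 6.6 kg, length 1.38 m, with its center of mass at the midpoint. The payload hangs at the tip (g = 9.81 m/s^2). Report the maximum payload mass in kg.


tau_arm = m_arm*g*(L/2) = 6.6*9.81*1.38/2 = 44.6747 N*m
tau_payload = tau_max - tau_arm = 198 - 44.6747 = 153.3253
m_payload = tau_payload / (g*L) = 153.3253 / (9.81*1.38) = 11.3257

11.3257 kg


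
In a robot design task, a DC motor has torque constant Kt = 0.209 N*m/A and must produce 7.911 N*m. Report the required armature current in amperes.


I = tau / Kt = 7.911/0.209 = 37.8517

37.8517 A


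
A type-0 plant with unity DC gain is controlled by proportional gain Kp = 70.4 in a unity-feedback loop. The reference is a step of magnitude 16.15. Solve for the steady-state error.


e_ss = R/(1 + Kp) = 16.15/(1 + 70.4) = 16.15/71.4000 = 0.2262

0.2262


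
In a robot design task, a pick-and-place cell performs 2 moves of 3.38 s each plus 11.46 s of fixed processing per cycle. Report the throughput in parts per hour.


T_cycle = 2*3.38 + 11.46 = 18.2200 s
rate = 3600/T = 197.5851

197.5851 parts/hour


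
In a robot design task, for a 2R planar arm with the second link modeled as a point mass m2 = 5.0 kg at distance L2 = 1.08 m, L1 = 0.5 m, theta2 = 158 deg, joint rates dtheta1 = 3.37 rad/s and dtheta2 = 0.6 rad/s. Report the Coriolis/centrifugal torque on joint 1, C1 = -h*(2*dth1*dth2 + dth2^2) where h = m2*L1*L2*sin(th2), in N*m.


h = m2*L1*L2*sin(th2) = 5.0*0.5*1.08*sin(158 deg) = 1.011438
C1 = -h*(2*3.37*0.6 + 0.6^2) = -1.011438*4.4040 = -4.4544

-4.4544 N*m


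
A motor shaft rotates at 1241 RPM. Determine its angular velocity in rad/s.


omega = 1241 * 2*pi/60 = 129.9572

129.9572 rad/s


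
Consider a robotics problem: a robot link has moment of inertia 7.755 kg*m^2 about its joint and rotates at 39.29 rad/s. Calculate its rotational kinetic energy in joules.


KE = (1/2)*I*omega^2 = 0.5*7.755*39.29^2 = 5985.7126

5985.7126 J


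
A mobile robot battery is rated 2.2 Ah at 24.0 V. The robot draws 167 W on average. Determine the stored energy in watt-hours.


E = capacity * V = 2.2*24.0 = 52.8000

52.8000 Wh


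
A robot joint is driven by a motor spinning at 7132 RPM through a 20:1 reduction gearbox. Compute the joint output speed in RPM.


omega_joint = omega_motor / N = 7132 / 20 = 356.6000

356.6000 RPM


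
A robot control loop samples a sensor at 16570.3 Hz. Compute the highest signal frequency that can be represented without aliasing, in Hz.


f_max = f_s/2 = 16570.3/2 = 8285.1500

8285.1500 Hz


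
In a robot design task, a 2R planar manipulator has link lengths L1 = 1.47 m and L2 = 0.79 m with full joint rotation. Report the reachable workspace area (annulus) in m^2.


r_max = L1 + L2 = 2.2600, r_min = |L1 - L2| = 0.6800
A = pi*(r_max^2 - r_min^2) = pi*(5.1076 - 0.4624) = 14.5933

14.5933 m^2


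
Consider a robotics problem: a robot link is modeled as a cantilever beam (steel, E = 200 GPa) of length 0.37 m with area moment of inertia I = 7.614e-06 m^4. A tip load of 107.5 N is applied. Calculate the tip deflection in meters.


delta = F*L^3/(3*E*I) = 107.5*0.37^3/(3*2.000e+11*7.614e-06)
      = 5.4451975/4568400 = 1.1919e-06

1.1919e-06 m


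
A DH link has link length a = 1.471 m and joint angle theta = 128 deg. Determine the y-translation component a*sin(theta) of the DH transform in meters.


a*sin(theta) = 1.471*sin(128 deg) = 1.1592

1.1592 m


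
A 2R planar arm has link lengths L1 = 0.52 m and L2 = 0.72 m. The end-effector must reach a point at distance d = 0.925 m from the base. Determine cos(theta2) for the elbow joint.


cos(th2) = (d^2 - L1^2 - L2^2)/(2*L1*L2) = (0.925^2 - 0.52^2 - 0.72^2)/(2*0.52*0.72) = 0.0892

0.0892


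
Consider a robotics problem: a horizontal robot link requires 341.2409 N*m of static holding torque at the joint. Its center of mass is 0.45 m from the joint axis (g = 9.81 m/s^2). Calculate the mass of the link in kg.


m = tau / (g*L) = 341.2409 / (9.81 * 0.45) = 77.3000

77.3000 kg


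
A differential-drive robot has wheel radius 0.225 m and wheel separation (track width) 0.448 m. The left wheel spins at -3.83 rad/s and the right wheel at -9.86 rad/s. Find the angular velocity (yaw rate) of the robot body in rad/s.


omega = r*(wR - wL)/L = 0.225*(-9.86 - (-3.83))/0.448 = -3.0285

-3.0285 rad/s


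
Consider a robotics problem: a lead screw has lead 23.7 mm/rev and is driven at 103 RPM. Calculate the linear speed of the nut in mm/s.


v = lead * (RPM/60) = 23.7*103/60 = 40.6850

40.6850 mm/s


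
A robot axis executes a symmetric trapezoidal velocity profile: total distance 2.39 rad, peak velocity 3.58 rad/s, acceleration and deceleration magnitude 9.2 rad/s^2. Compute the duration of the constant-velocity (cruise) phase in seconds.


t_acc = v/a = 0.389130 s, d_acc = v^2/(2a) = 0.696543 rad each
d_cruise = 2.39 - 2*0.696543 = 0.996914 rad
t_cruise = d_cruise/v = 0.996914/3.58 = 0.2785

0.2785 s


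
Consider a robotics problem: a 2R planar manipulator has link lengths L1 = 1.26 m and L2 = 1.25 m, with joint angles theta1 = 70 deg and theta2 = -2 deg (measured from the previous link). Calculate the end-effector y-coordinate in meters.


y = L1*sin(th1) + L2*sin(th1+th2) = 1.26*sin(70 deg) + 1.25*sin(68 deg) = 2.3430

2.3430 m


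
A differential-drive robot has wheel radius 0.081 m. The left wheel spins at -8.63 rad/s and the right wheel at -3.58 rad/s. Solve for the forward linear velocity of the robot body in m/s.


v = r*(wR + wL)/2 = 0.081*(-3.58 + -8.63)/2 = -0.4945

-0.4945 m/s


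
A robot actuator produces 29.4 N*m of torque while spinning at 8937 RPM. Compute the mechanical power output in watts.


omega = 8937 * 2*pi/60 = 935.880452 rad/s
P = tau * omega = 29.4 * 935.880452 = 27514.8853

27514.8853 W


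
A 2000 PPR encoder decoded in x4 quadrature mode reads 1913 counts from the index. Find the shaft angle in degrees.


angle = counts * 360 / (PPR*4) = 1913 * 360 / 8000 = 86.0850

86.0850 degrees


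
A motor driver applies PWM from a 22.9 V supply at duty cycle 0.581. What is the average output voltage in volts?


V_avg = V_supply * D = 22.9*0.581 = 13.3049

13.3049 V


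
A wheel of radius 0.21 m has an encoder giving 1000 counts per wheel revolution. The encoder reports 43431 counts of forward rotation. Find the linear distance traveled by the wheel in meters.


revs = 43431/1000 = 43.431000
d = revs * 2*pi*r = 43.431000 * 2*pi*0.21 = 57.3059

57.3059 m


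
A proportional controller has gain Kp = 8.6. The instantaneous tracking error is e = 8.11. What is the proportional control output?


u_P = Kp * e = 8.6 * 8.11 = 69.7460

69.7460


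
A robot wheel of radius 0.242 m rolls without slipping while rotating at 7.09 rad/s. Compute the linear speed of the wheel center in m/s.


v = omega * r = 7.09 * 0.242 = 1.7158

1.7158 m/s


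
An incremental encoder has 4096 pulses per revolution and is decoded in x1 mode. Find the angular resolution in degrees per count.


resolution = 360 / (PPR * 1) = 360 / 4096 = 0.0879

0.0879 degrees


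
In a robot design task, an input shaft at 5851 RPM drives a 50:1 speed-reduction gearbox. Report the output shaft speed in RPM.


omega_out = omega_in / N = 5851 / 50 = 117.0200

117.0200 RPM


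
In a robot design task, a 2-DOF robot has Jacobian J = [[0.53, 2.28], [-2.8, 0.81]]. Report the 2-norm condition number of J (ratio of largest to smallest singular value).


JJ^T eigenvalues: trace(JJ^T) = 13.9754, det(JJ^T) = det(J)^2 = 46.42105689
s_max^2 = (13.9754 + sqrt(9.62757760))/2 = 8.53911690
s_min^2 = (13.9754 - sqrt(9.62757760))/2 = 5.43628310
kappa = s_max/s_min = sqrt(8.53911690/5.43628310) = 1.2533

1.2533


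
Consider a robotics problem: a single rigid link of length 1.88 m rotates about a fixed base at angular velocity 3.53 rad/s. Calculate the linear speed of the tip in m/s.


v = L*omega = 1.88 * 3.53 = 6.6364

6.6364 m/s


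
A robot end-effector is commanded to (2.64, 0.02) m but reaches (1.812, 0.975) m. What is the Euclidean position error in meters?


dx = 1.812 - (2.64) = -0.8280, dy = 0.975 - (0.02) = 0.9550
err = sqrt(0.685584 + 0.912025) = 1.2640

1.2640 m


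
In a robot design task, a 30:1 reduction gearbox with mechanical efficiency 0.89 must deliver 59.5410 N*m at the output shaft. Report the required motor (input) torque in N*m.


tau_in = tau_out / (N * eta) = 59.5410 / (30 * 0.89) = 2.2300

2.2300 N*m


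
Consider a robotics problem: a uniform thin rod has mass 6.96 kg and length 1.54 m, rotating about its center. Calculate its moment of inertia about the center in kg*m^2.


I = (1/12)*m*L^2 = (1/12)*6.96*1.54^2 = 1.3755

1.3755 kg*m^2


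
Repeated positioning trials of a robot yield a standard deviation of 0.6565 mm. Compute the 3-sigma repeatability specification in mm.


repeatability = 3*sigma = 3*0.6565 = 1.9695

1.9695 mm


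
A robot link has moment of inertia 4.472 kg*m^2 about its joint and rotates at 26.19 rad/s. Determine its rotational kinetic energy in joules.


KE = (1/2)*I*omega^2 = 0.5*4.472*26.19^2 = 1533.7084

1533.7084 J


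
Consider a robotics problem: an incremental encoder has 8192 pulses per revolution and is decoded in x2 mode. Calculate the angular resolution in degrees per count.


resolution = 360 / (PPR * 2) = 360 / 16384 = 0.0220

0.0220 degrees


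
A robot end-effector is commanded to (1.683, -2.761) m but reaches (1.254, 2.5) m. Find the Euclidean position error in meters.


dx = 1.254 - (1.683) = -0.4290, dy = 2.5 - (-2.761) = 5.2610
err = sqrt(0.184041 + 27.678121) = 5.2785

5.2785 m


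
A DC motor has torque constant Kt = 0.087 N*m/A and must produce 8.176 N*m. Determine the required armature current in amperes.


I = tau / Kt = 8.176/0.087 = 93.9770

93.9770 A


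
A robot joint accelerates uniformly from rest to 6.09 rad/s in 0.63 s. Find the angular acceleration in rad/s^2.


alpha = delta_omega / t = 6.09 / 0.63 = 9.6667

9.6667 rad/s^2


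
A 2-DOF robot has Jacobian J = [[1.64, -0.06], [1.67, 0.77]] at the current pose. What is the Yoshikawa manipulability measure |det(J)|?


det(J) = 1.64*0.77 - (-0.06)*(1.67) = 1.3630
|det(J)| = 1.3630

1.3630


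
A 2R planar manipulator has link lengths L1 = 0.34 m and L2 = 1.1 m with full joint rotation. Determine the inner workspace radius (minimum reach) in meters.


r_min = |L1 - L2| = |0.34 - 1.1| = 0.7600

0.7600 m


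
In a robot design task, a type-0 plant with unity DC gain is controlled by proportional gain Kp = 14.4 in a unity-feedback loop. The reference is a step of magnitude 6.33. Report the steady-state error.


e_ss = R/(1 + Kp) = 6.33/(1 + 14.4) = 6.33/15.4000 = 0.4110

0.4110


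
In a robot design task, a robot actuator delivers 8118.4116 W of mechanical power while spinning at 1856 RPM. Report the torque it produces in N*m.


omega = 1856 * 2*pi/60 = 194.359866 rad/s
tau = P / omega = 8118.4116 / 194.359866 = 41.7700

41.7700 N*m


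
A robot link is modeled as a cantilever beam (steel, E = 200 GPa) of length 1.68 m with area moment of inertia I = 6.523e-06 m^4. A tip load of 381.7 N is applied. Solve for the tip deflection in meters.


delta = F*L^3/(3*E*I) = 381.7*1.68^3/(3*2.000e+11*6.523e-06)
      = 1809.8809344/3913800 = 4.6244e-04

4.6244e-04 m


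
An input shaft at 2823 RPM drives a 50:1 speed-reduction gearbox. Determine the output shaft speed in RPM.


omega_out = omega_in / N = 2823 / 50 = 56.4600

56.4600 RPM


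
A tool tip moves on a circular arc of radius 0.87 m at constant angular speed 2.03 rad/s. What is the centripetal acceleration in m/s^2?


a_c = omega^2 * r = 2.03^2 * 0.87 = 3.5852

3.5852 m/s^2


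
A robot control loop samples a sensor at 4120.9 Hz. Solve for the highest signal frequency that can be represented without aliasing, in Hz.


f_max = f_s/2 = 4120.9/2 = 2060.4500

2060.4500 Hz


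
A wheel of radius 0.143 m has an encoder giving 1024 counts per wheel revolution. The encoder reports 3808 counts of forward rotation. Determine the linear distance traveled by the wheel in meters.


revs = 3808/1024 = 3.718750
d = revs * 2*pi*r = 3.718750 * 2*pi*0.143 = 3.3413

3.3413 m


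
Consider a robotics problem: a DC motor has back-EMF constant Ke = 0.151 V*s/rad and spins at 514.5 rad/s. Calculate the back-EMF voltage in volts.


V_emf = Ke * omega = 0.151*514.5 = 77.6895

77.6895 V


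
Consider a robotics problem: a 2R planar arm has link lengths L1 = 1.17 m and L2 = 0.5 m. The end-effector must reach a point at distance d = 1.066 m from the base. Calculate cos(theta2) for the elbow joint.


cos(th2) = (d^2 - L1^2 - L2^2)/(2*L1*L2) = (1.066^2 - 1.17^2 - 0.5^2)/(2*1.17*0.5) = -0.4124

-0.4124


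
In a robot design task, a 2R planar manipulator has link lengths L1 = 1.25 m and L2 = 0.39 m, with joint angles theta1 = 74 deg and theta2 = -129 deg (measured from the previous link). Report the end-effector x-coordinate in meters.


x = L1*cos(th1) + L2*cos(th1+th2) = 1.25*cos(74 deg) + 0.39*cos(-55 deg) = 0.5682

0.5682 m


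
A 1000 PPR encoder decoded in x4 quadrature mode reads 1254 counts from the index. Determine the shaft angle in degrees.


angle = counts * 360 / (PPR*4) = 1254 * 360 / 4000 = 112.8600

112.8600 degrees


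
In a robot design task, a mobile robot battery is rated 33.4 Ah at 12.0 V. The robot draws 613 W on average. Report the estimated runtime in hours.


E = 33.4*12.0 = 400.8000 Wh
t = E/P = 400.8000/613 = 0.6538

0.6538 hours


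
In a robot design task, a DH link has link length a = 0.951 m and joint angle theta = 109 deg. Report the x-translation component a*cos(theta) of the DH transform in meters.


a*cos(theta) = 0.951*cos(109 deg) = -0.3096

-0.3096 m


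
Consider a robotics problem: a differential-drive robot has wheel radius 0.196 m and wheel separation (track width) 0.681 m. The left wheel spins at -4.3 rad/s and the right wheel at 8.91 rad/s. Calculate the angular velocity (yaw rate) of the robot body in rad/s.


omega = r*(wR - wL)/L = 0.196*(8.91 - (-4.3))/0.681 = 3.8020

3.8020 rad/s


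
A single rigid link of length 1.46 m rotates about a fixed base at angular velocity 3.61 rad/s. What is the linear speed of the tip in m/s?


v = L*omega = 1.46 * 3.61 = 5.2706

5.2706 m/s


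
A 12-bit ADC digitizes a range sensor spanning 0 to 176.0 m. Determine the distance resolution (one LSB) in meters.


res = range / 2^n = 176.0/2^12 = 176.0/4096 = 0.0430

0.0430 m


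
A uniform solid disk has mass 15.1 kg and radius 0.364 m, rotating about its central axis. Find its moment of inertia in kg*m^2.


I = (1/2)*m*R^2 = 0.5*15.1*0.364^2 = 1.0003

1.0003 kg*m^2


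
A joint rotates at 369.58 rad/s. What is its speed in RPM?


RPM = 369.58 * 60/(2*pi) = 3529.2290

3529.2290 RPM


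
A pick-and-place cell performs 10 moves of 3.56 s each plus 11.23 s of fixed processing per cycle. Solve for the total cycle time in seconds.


T = 10*3.56 + 11.23 = 46.8300

46.8300 s


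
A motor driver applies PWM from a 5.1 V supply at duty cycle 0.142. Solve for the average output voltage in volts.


V_avg = V_supply * D = 5.1*0.142 = 0.7242

0.7242 V


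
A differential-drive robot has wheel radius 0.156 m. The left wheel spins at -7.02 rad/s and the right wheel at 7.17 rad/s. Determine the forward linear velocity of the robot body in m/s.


v = r*(wR + wL)/2 = 0.156*(7.17 + -7.02)/2 = 0.0117

0.0117 m/s


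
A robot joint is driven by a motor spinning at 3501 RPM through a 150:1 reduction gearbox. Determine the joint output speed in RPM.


omega_joint = omega_motor / N = 3501 / 150 = 23.3400

23.3400 RPM


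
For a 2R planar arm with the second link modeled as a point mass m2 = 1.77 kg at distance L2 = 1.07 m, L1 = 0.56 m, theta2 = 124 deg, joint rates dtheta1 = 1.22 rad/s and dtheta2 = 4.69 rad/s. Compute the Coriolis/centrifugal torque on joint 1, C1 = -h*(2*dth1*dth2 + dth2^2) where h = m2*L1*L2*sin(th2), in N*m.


h = m2*L1*L2*sin(th2) = 1.77*0.56*1.07*sin(124 deg) = 0.879264
C1 = -h*(2*1.22*4.69 + 4.69^2) = -0.879264*33.4397 = -29.4023

-29.4023 N*m


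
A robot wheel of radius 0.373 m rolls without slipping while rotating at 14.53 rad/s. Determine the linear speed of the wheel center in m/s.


v = omega * r = 14.53 * 0.373 = 5.4197

5.4197 m/s


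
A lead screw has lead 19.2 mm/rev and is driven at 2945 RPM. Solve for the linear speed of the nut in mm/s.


v = lead * (RPM/60) = 19.2*2945/60 = 942.4000

942.4000 mm/s


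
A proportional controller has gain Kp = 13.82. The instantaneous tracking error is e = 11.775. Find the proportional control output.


u_P = Kp * e = 13.82 * 11.775 = 162.7305

162.7305


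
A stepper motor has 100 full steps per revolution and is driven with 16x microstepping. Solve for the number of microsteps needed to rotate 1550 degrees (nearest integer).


step_size = 360/(100*16) = 360/1600 = 0.225000 deg
n = 1550/(360/1600) = 1550*1600/360 = 6888.8889 -> 6889

6889 steps


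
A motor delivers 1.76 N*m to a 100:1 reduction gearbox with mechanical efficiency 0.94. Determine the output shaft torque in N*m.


tau_out = tau_in * N * eta = 1.76 * 100 * 0.94 = 165.4400

165.4400 N*m


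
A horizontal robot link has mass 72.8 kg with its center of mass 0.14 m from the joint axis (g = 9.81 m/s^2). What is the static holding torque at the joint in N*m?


tau = m*g*L = 72.8 * 9.81 * 0.14 = 99.9835

99.9835 N*m


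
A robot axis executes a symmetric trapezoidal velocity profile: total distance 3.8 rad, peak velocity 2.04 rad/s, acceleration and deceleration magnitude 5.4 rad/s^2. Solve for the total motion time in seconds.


t_acc = v/a = 2.04/5.4 = 0.377778 s
d_acc = v^2/(2a) = 0.385333 rad (each ramp)
d_cruise = 3.8 - 2*0.385333 = 3.029334 rad
t_cruise = 3.029334/2.04 = 1.484968 s
t_total = 2*0.377778 + 1.484968 = 2.2405

2.2405 s


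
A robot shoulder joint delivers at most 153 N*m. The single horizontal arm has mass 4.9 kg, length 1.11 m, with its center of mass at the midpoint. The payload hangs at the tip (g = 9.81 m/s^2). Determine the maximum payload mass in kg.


tau_arm = m_arm*g*(L/2) = 4.9*9.81*1.11/2 = 26.6783 N*m
tau_payload = tau_max - tau_arm = 153 - 26.6783 = 126.3217
m_payload = tau_payload / (g*L) = 126.3217 / (9.81*1.11) = 11.6007

11.6007 kg


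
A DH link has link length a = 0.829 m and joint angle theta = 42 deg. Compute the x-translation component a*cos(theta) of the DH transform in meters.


a*cos(theta) = 0.829*cos(42 deg) = 0.6161

0.6161 m


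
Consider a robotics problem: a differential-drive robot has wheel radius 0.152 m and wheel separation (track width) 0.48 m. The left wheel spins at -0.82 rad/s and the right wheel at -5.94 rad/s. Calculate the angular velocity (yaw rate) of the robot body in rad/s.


omega = r*(wR - wL)/L = 0.152*(-5.94 - (-0.82))/0.48 = -1.6213

-1.6213 rad/s


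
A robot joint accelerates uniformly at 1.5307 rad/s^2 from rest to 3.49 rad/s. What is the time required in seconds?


t = delta_omega / alpha = 3.49 / 1.5307 = 2.2800

2.2800 s


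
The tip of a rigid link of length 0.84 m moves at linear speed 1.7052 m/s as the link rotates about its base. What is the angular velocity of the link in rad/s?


omega = v / L = 1.7052 / 0.84 = 2.0300

2.0300 rad/s


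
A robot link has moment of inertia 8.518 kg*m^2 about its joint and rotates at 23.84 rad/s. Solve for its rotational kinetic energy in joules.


KE = (1/2)*I*omega^2 = 0.5*8.518*23.84^2 = 2420.5839

2420.5839 J


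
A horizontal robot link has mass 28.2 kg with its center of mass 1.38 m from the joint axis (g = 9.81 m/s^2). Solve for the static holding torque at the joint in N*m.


tau = m*g*L = 28.2 * 9.81 * 1.38 = 381.7660

381.7660 N*m


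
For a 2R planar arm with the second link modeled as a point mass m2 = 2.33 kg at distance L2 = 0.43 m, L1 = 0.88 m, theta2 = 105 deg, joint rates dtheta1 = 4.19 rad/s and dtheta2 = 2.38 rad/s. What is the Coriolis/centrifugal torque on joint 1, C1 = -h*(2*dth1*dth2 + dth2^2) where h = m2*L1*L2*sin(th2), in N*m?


h = m2*L1*L2*sin(th2) = 2.33*0.88*0.43*sin(105 deg) = 0.851630
C1 = -h*(2*4.19*2.38 + 2.38^2) = -0.851630*25.6088 = -21.8092

-21.8092 N*m


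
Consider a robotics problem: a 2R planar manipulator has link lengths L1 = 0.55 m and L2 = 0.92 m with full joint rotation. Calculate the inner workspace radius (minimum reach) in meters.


r_min = |L1 - L2| = |0.55 - 0.92| = 0.3700

0.3700 m


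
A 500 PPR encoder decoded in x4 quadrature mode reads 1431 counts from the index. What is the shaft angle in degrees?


angle = counts * 360 / (PPR*4) = 1431 * 360 / 2000 = 257.5800

257.5800 degrees


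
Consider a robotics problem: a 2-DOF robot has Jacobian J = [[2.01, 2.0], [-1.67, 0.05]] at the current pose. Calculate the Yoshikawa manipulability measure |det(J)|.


det(J) = 2.01*0.05 - (2.0)*(-1.67) = 3.4405
|det(J)| = 3.4405

3.4405


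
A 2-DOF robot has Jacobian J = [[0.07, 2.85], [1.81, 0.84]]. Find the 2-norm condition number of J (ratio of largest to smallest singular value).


JJ^T eigenvalues: trace(JJ^T) = 12.1091, det(JJ^T) = det(J)^2 = 26.00694009
s_max^2 = (12.1091 + sqrt(42.60254245))/2 = 9.31808116
s_min^2 = (12.1091 - sqrt(42.60254245))/2 = 2.79101884
kappa = s_max/s_min = sqrt(9.31808116/2.79101884) = 1.8272

1.8272


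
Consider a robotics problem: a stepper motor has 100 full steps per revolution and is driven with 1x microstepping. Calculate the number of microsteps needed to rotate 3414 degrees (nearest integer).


step_size = 360/(100*1) = 360/100 = 3.600000 deg
n = 3414/(360/100) = 3414*100/360 = 948.3333 -> 948

948 steps


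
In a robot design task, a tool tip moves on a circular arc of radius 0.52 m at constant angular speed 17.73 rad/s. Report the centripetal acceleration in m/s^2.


a_c = omega^2 * r = 17.73^2 * 0.52 = 163.4635

163.4635 m/s^2


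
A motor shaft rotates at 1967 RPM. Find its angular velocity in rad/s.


omega = 1967 * 2*pi/60 = 205.9838

205.9838 rad/s


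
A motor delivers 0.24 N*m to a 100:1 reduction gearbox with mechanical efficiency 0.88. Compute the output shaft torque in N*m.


tau_out = tau_in * N * eta = 0.24 * 100 * 0.88 = 21.1200

21.1200 N*m


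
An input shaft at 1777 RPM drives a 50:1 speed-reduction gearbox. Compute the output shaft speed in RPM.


omega_out = omega_in / N = 1777 / 50 = 35.5400

35.5400 RPM


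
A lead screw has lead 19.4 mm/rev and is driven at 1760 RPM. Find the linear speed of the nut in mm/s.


v = lead * (RPM/60) = 19.4*1760/60 = 569.0667

569.0667 mm/s


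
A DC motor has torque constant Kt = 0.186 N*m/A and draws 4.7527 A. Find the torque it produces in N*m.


tau = Kt * I = 0.186*4.7527 = 0.8840

0.8840 N*m


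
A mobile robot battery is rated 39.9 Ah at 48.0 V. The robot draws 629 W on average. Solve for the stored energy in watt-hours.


E = capacity * V = 39.9*48.0 = 1915.2000

1915.2000 Wh


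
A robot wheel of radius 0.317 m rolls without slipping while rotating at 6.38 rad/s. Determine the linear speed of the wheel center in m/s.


v = omega * r = 6.38 * 0.317 = 2.0225

2.0225 m/s


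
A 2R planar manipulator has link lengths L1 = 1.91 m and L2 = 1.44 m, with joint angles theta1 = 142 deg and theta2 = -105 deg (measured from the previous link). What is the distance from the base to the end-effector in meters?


x = L1*cos(th1) + L2*cos(th1+th2) = -0.355065
y = L1*sin(th1) + L2*sin(th1+th2) = 2.042527
d = sqrt(x^2 + y^2) = sqrt(0.126071 + 4.171917) = 2.0732

2.0732 m


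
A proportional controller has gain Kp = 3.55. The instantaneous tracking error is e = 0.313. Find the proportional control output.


u_P = Kp * e = 3.55 * 0.313 = 1.1111

1.1111


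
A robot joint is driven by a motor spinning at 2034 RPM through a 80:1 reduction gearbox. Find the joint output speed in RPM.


omega_joint = omega_motor / N = 2034 / 80 = 25.4250

25.4250 RPM


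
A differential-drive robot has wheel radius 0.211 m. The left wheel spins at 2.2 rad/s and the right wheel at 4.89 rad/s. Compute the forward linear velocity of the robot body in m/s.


v = r*(wR + wL)/2 = 0.211*(4.89 + 2.2)/2 = 0.7480

0.7480 m/s


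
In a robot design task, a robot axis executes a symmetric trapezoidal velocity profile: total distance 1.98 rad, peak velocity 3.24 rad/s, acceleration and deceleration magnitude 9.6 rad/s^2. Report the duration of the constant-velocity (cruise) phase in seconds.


t_acc = v/a = 0.337500 s, d_acc = v^2/(2a) = 0.546750 rad each
d_cruise = 1.98 - 2*0.546750 = 0.886500 rad
t_cruise = d_cruise/v = 0.886500/3.24 = 0.2736

0.2736 s


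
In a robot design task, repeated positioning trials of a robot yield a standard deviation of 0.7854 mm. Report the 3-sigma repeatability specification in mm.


repeatability = 3*sigma = 3*0.7854 = 2.3562

2.3562 mm


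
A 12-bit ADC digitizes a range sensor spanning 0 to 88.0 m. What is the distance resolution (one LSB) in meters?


res = range / 2^n = 88.0/2^12 = 88.0/4096 = 0.0215

0.0215 m


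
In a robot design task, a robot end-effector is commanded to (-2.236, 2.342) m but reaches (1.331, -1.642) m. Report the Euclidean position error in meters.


dx = 1.331 - (-2.236) = 3.5670, dy = -1.642 - (2.342) = -3.9840
err = sqrt(12.723489 + 15.872256) = 5.3475

5.3475 m


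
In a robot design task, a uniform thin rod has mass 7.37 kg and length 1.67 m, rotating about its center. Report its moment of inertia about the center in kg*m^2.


I = (1/12)*m*L^2 = (1/12)*7.37*1.67^2 = 1.7128

1.7128 kg*m^2


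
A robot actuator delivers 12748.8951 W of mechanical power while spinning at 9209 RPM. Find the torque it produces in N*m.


omega = 9209 * 2*pi/60 = 964.364225 rad/s
tau = P / omega = 12748.8951 / 964.364225 = 13.2200

13.2200 N*m


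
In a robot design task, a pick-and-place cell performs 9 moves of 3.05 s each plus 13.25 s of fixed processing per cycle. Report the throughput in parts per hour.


T_cycle = 9*3.05 + 13.25 = 40.7000 s
rate = 3600/T = 88.4521

88.4521 parts/hour


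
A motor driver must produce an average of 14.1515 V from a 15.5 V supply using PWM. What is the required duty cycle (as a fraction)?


D = V_avg/V_supply = 14.1515/15.5 = 0.9130

0.9130


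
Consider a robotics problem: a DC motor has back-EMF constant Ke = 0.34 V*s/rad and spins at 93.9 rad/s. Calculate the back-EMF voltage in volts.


V_emf = Ke * omega = 0.34*93.9 = 31.9260

31.9260 V


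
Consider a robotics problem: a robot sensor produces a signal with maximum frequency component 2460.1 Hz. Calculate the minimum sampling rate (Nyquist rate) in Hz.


f_s,min = 2*f_max = 2*2460.1 = 4920.2000

4920.2000 Hz


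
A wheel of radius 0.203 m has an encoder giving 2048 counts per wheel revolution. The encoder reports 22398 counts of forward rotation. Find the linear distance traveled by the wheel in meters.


revs = 22398/2048 = 10.936523
d = revs * 2*pi*r = 10.936523 * 2*pi*0.203 = 13.9494

13.9494 m


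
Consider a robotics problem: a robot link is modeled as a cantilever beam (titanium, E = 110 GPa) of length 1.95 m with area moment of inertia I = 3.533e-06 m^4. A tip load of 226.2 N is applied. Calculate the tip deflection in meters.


delta = F*L^3/(3*E*I) = 226.2*1.95^3/(3*1.100e+11*3.533e-06)
      = 1677.244725/1165890 = 0.0014

0.0014 m


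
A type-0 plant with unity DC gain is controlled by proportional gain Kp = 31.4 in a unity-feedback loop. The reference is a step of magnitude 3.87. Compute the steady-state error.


e_ss = R/(1 + Kp) = 3.87/(1 + 31.4) = 3.87/32.4000 = 0.1194

0.1194


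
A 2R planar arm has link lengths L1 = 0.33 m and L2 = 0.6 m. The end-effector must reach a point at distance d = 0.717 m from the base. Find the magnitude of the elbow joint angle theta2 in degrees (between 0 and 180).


cos(th2) = (d^2 - L1^2 - L2^2)/(2*L1*L2) = (0.717^2 - 0.33^2 - 0.6^2)/(2*0.33*0.6) = 0.11411364
th2 = acos(0.11411364) = 83.4475 deg

83.4475 degrees
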